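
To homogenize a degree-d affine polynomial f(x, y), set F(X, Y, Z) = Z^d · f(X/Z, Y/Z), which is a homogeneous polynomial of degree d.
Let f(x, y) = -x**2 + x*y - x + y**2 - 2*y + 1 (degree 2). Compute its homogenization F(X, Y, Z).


F(X, Y, Z) = -X**2 + X*Y - X*Z + Y**2 - 2*Y*Z + Z**2

deg(f) = 2.
Substitute x = X/Z, y = Y/Z into f, then multiply by Z^2.
  monomial -1·x^2·y^0 ↦ -1·X^2·Y^0·Z^0.
  monomial 1·x^1·y^1 ↦ 1·X^1·Y^1·Z^0.
  monomial -1·x^1·y^0 ↦ -1·X^1·Y^0·Z^1.
  monomial 1·x^0·y^2 ↦ 1·X^0·Y^2·Z^0.
  monomial -2·x^0·y^1 ↦ -2·X^0·Y^1·Z^1.
  monomial 1·x^0·y^0 ↦ 1·X^0·Y^0·Z^2.
Collecting: F(X, Y, Z) = -X**2 + X*Y - X*Z + Y**2 - 2*Y*Z + Z**2.


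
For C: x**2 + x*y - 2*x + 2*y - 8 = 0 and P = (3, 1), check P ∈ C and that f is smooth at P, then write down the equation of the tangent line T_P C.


Tangent line at P: 5*x + 5*y - 20 = 0.

Step 1: f(3, 1) = 0, so P lies on C.
Step 2: partial derivatives
  f_x(x, y) = 2*x + y - 2, f_y(x, y) = x + 2.
  f_x(P) = 5, f_y(P) = 5 (gradient nonzero, so P is smooth).
Step 3: tangent line at P: 5·(x − 3) + 5·(y − 1) = 0.
Expanding: 5*x + 5*y - 20 = 0.


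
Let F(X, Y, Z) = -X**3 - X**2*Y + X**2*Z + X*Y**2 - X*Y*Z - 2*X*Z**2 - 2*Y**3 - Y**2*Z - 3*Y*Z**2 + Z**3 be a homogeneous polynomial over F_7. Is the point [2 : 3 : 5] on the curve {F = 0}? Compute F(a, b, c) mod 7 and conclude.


F(2,3,5) ≡ 4 (mod 7); P is NOT on the curve.

Evaluate F(2, 3, 5) term-by-term (mod 7).
  -X**3 ↦ -1·8·1·1 = -8
  -X**2*Y ↦ -1·4·3·1 = -12
  X**2*Z ↦ 1·4·1·5 = 20
  X*Y**2 ↦ 1·2·9·1 = 18
  -X*Y*Z ↦ -1·2·3·5 = -30
  -2*X*Z**2 ↦ -2·2·1·25 = -100
  -2*Y**3 ↦ -2·1·27·1 = -54
  -Y**2*Z ↦ -1·1·9·5 = -45
  -3*Y*Z**2 ↦ -3·1·3·25 = -225
  Z**3 ↦ 1·1·1·125 = 125
Sum: F(2, 3, 5) = (-8) + (-12) + (20) + (18) + (-30) + (-100) + (-54) + (-45) + (-225) + (125) = -311.
Reducing mod 7: -311 ≡ 4 (mod 7).
Since F(a, b, c) ≡ 4 ≠ 0 (mod 7), P does NOT lie on the curve.


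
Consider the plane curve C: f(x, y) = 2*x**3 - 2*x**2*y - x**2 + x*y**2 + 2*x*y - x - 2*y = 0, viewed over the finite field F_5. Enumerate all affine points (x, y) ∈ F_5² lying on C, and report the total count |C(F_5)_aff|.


Affine F_5-points: {(0, 0), (1, 0), (1, 2), (2, 0), (2, 3)}; count = 5.

For each of the 25 pairs (x, y) ∈ F_5², evaluate f(x, y) mod 5. Record the zeros.
  x = 0: [0↦0, 1↦3, 2↦1, 3↦4, 4↦2]  zeros at y ∈ {0}
  x = 1: [0↦0, 1↦4, 2↦0, 3↦3, 4↦3]  zeros at y ∈ {0, 2}
  x = 2: [0↦0, 1↦1, 2↦1, 3↦0, 4↦3]  zeros at y ∈ {0, 3}
  x = 3: [0↦2, 1↦1, 2↦1, 3↦2, 4↦4]  zeros at y ∈ ∅
  x = 4: [0↦3, 1↦1, 2↦2, 3↦1, 4↦3]  zeros at y ∈ ∅
Collecting zeros: affine points = {(0, 0), (1, 0), (1, 2), (2, 0), (2, 3)}.
Total count |C(F_5)_aff| = 5.


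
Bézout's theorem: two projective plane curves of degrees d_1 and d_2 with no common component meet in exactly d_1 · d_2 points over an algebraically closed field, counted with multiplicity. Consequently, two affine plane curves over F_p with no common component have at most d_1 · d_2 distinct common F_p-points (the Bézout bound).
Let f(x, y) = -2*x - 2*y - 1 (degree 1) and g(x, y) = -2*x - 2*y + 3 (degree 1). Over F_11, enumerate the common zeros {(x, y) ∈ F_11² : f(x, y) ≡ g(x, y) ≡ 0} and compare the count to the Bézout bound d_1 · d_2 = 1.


Common zeros: ∅; count = 0; Bézout bound = 1.

deg(f) = 1, deg(g) = 1, so Bézout bound = 1.
Scan x ∈ F_11. For each x, list the y ∈ F_11 with f(x, y) ≡ 0 and those with g(x, y) ≡ 0 (mod 11); the common zeros in that column are the intersection.
  x = 0: f ≡ 0 at y ∈ {5}; g ≡ 0 at y ∈ {7}; common: ∅.
  x = 1: f ≡ 0 at y ∈ {4}; g ≡ 0 at y ∈ {6}; common: ∅.
  x = 2: f ≡ 0 at y ∈ {3}; g ≡ 0 at y ∈ {5}; common: ∅.
  x = 3: f ≡ 0 at y ∈ {2}; g ≡ 0 at y ∈ {4}; common: ∅.
  x = 4: f ≡ 0 at y ∈ {1}; g ≡ 0 at y ∈ {3}; common: ∅.
  x = 5: f ≡ 0 at y ∈ {0}; g ≡ 0 at y ∈ {2}; common: ∅.
  x = 6: f ≡ 0 at y ∈ {10}; g ≡ 0 at y ∈ {1}; common: ∅.
  x = 7: f ≡ 0 at y ∈ {9}; g ≡ 0 at y ∈ {0}; common: ∅.
  x = 8: f ≡ 0 at y ∈ {8}; g ≡ 0 at y ∈ {10}; common: ∅.
  x = 9: f ≡ 0 at y ∈ {7}; g ≡ 0 at y ∈ {9}; common: ∅.
  x = 10: f ≡ 0 at y ∈ {6}; g ≡ 0 at y ∈ {8}; common: ∅.
Collecting: common zeros = ∅, so the count is 0.
Comparison with the Bézout bound: 0 ≤ 1 = deg(f)·deg(g), as expected for curves with no common component (the affine F_11-count falls short of the bound because intersections may lie at infinity, over extension fields, or carry multiplicity).


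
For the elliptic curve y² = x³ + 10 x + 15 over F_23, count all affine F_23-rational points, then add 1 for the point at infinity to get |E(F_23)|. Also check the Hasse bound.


Affine points = {(1, 7), (1, 16), (3, 7), (3, 16), (4, 2), (4, 21), (5, 11), (5, 12), (8, 3), (8, 20), (9, 11), (9, 12), (12, 0), (14, 1), (14, 22), (16, 4), (16, 19), (18, 1), (18, 22), (19, 7), (19, 16), (20, 2), (20, 21), (22, 2), (22, 21)}; affine count = 25; |E(F_23)| = 26.

Discriminant check: Δ ∝ 4a³ + 27b² = 4·10³ + 27·15² = 4·1000 + 27·225 ≡ 1 (mod 23). Nonzero ⇒ E is nonsingular.
For each x ∈ F_23, compute rhs = x³ + 10·x + 15 mod 23, then count y ∈ F_23 with y² ≡ rhs.
  x = 0: rhs = 15, matching y values: none (0 points).
  x = 1: rhs = 3, matching y values: 7, 16 (2 points).
  x = 2: rhs = 20, matching y values: none (0 points).
  x = 3: rhs = 3, matching y values: 7, 16 (2 points).
  x = 4: rhs = 4, matching y values: 2, 21 (2 points).
  x = 5: rhs = 6, matching y values: 11, 12 (2 points).
  x = 6: rhs = 15, matching y values: none (0 points).
  x = 7: rhs = 14, matching y values: none (0 points).
  x = 8: rhs = 9, matching y values: 3, 20 (2 points).
  x = 9: rhs = 6, matching y values: 11, 12 (2 points).
  x = 10: rhs = 11, matching y values: none (0 points).
  x = 11: rhs = 7, matching y values: none (0 points).
  x = 12: rhs = 0, matching y values: 0 (1 points).
  x = 13: rhs = 19, matching y values: none (0 points).
  x = 14: rhs = 1, matching y values: 1, 22 (2 points).
  x = 15: rhs = 21, matching y values: none (0 points).
  x = 16: rhs = 16, matching y values: 4, 19 (2 points).
  x = 17: rhs = 15, matching y values: none (0 points).
  x = 18: rhs = 1, matching y values: 1, 22 (2 points).
  x = 19: rhs = 3, matching y values: 7, 16 (2 points).
  x = 20: rhs = 4, matching y values: 2, 21 (2 points).
  x = 21: rhs = 10, matching y values: none (0 points).
  x = 22: rhs = 4, matching y values: 2, 21 (2 points).
Total affine count: 25.
Full point count |E(F_23)| = 25 + 1 = 26.
Hasse bound: |26 − (23+1)| = |2| = 2 ≤ 2√23 ≈ 9.5917 ✓.


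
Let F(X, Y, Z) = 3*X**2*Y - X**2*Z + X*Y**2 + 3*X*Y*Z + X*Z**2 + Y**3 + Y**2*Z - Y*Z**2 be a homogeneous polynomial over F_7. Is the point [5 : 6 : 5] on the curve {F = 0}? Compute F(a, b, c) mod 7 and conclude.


F(5,6,5) ≡ 3 (mod 7); P is NOT on the curve.

Evaluate F(5, 6, 5) term-by-term (mod 7).
  3*X**2*Y ↦ 3·25·6·1 = 450
  -X**2*Z ↦ -1·25·1·5 = -125
  X*Y**2 ↦ 1·5·36·1 = 180
  3*X*Y*Z ↦ 3·5·6·5 = 450
  X*Z**2 ↦ 1·5·1·25 = 125
  Y**3 ↦ 1·1·216·1 = 216
  Y**2*Z ↦ 1·1·36·5 = 180
  -Y*Z**2 ↦ -1·1·6·25 = -150
Sum: F(5, 6, 5) = (450) + (-125) + (180) + (450) + (125) + (216) + (180) + (-150) = 1326.
Reducing mod 7: 1326 ≡ 3 (mod 7).
Since F(a, b, c) ≡ 3 ≠ 0 (mod 7), P does NOT lie on the curve.


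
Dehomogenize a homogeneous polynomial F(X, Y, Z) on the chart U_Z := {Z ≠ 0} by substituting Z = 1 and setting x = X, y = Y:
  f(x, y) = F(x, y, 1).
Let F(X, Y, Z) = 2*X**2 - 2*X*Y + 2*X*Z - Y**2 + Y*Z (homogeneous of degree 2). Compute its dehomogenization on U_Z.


f(x, y) = 2*x**2 - 2*x*y + 2*x - y**2 + y

On U_Z we set Z = 1. Each monomial c·X^i·Y^j·Z^k in F becomes c·x^i·y^j·1^k = c·x^i·y^j.
Substituting Z = 1: F(X, Y, 1) = 2*x**2 - 2*x*y + 2*x - y**2 + y.
Note: deg(f) ≤ deg(F) = 2; strict inequality happens when F is divisible by Z (lost terms).


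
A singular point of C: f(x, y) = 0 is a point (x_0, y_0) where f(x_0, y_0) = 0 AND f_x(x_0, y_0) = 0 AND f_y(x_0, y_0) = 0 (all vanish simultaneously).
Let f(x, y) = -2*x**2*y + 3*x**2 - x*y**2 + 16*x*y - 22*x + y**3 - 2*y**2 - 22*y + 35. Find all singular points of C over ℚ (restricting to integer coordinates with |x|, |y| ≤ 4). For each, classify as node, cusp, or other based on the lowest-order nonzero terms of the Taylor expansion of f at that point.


Singular points: {(3, 2)}; classification: node.

Compute partial derivatives:
  f_x = -4*x*y + 6*x - y**2 + 16*y - 22.
  f_y = -2*x**2 - 2*x*y + 16*x + 3*y**2 - 4*y - 22.
Scan x_0 ∈ {−4, ..., 4}. For each x_0, f_y(x_0, y) is a polynomial in y; find its integer roots y ∈ {−4, ..., 4}, then test f_x and f at those candidates.
  x = -4: f_y(-4, y) = 3*y**2 + 4*y - 118; no integer root y with |y| ≤ 4.
  x = -3: f_y(-3, y) = 3*y**2 + 2*y - 88; no integer root y with |y| ≤ 4.
  x = -2: f_y(-2, y) = 3*y**2 - 62; no integer root y with |y| ≤ 4.
  x = -1: f_y(-1, y) = 3*y**2 - 2*y - 40; vanishes at y ∈ {4}. (-1, 4): f_x = 36 ≠ 0.
  x = 0: f_y(0, y) = 3*y**2 - 4*y - 22; no integer root y with |y| ≤ 4.
  x = 1: f_y(1, y) = 3*y**2 - 6*y - 8; no integer root y with |y| ≤ 4.
  x = 2: f_y(2, y) = 3*y**2 - 8*y + 2; no integer root y with |y| ≤ 4.
  x = 3: f_y(3, y) = 3*y**2 - 10*y + 8; vanishes at y ∈ {2}. (3, 2): f_x = 0, f = 0 — SINGULAR.
  x = 4: f_y(4, y) = 3*y**2 - 12*y + 10; no integer root y with |y| ≤ 4.
Only singular point on the grid: (3, 2).
Classify: substitute x = 3 + u, y = 2 + v and expand: f = -2*u**2*v - u**2 - u*v**2 + v**3 + v**2.
No constant or linear terms (consistent with a singular point). Quadratic part: -u**2 + v**2. Cubic part: -2*u**2*v - u*v**2 + v**3.
The quadratic part v**2 - u**2 = (v − u)(v + u) splits into two distinct linear factors, so there are two distinct tangent lines y − 2 = ±(x − 3) — this is a node (ordinary double point).
Classification: node.


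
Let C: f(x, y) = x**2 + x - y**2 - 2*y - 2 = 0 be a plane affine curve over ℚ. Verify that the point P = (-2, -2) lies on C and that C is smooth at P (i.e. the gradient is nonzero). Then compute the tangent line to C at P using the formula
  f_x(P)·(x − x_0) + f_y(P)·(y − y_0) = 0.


Tangent line at P: -3*x + 2*y - 2 = 0.

Step 1: f(-2, -2) = 0, so P lies on C.
Step 2: partial derivatives
  f_x(x, y) = 2*x + 1, f_y(x, y) = -2*y - 2.
  f_x(P) = -3, f_y(P) = 2 (gradient nonzero, so P is smooth).
Step 3: tangent line at P: -3·(x − -2) + 2·(y − -2) = 0.
Expanding: -3*x + 2*y - 2 = 0.


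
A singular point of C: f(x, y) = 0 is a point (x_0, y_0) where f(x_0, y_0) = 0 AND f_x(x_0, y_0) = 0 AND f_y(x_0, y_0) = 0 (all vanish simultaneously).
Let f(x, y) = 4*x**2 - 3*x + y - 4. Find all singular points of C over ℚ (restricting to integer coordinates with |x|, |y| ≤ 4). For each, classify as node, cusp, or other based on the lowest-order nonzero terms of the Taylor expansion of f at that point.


No singular points in the scanned grid; C is smooth there.

Compute partial derivatives:
  f_x = 8*x - 3.
  f_y = 1.
f_y = 1 is a nonzero constant, so f_y never vanishes: no point (x, y) can satisfy f = f_x = f_y = 0. In particular no (x, y) ∈ {−4, ..., 4}² is singular; the curve is smooth.


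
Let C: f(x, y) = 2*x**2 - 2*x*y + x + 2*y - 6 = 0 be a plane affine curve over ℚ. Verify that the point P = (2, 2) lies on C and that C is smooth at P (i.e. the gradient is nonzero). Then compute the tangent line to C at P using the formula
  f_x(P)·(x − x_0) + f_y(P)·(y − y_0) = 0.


Tangent line at P: 5*x - 2*y - 6 = 0.

Step 1: f(2, 2) = 0, so P lies on C.
Step 2: partial derivatives
  f_x(x, y) = 4*x - 2*y + 1, f_y(x, y) = 2 - 2*x.
  f_x(P) = 5, f_y(P) = -2 (gradient nonzero, so P is smooth).
Step 3: tangent line at P: 5·(x − 2) + -2·(y − 2) = 0.
Expanding: 5*x - 2*y - 6 = 0.


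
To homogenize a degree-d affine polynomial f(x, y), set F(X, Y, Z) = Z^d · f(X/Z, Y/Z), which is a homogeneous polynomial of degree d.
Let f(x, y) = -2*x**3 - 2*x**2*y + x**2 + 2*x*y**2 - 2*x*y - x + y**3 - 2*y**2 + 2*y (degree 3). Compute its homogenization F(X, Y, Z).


F(X, Y, Z) = -2*X**3 - 2*X**2*Y + X**2*Z + 2*X*Y**2 - 2*X*Y*Z - X*Z**2 + Y**3 - 2*Y**2*Z + 2*Y*Z**2

deg(f) = 3.
Substitute x = X/Z, y = Y/Z into f, then multiply by Z^3.
  monomial -2·x^3·y^0 ↦ -2·X^3·Y^0·Z^0.
  monomial -2·x^2·y^1 ↦ -2·X^2·Y^1·Z^0.
  monomial 1·x^2·y^0 ↦ 1·X^2·Y^0·Z^1.
  monomial 2·x^1·y^2 ↦ 2·X^1·Y^2·Z^0.
  monomial -2·x^1·y^1 ↦ -2·X^1·Y^1·Z^1.
  monomial -1·x^1·y^0 ↦ -1·X^1·Y^0·Z^2.
  monomial 1·x^0·y^3 ↦ 1·X^0·Y^3·Z^0.
  monomial -2·x^0·y^2 ↦ -2·X^0·Y^2·Z^1.
  monomial 2·x^0·y^1 ↦ 2·X^0·Y^1·Z^2.
Collecting: F(X, Y, Z) = -2*X**3 - 2*X**2*Y + X**2*Z + 2*X*Y**2 - 2*X*Y*Z - X*Z**2 + Y**3 - 2*Y**2*Z + 2*Y*Z**2.


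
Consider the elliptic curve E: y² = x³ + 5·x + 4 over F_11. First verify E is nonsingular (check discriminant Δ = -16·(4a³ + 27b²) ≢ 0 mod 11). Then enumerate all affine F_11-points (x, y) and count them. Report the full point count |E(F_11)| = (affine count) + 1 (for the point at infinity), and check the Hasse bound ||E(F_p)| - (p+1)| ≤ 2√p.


Affine points = {(0, 2), (0, 9), (2, 0), (4, 0), (5, 0), (10, 3), (10, 8)}; affine count = 7; |E(F_11)| = 8.

Discriminant check: Δ ∝ 4a³ + 27b² = 4·5³ + 27·4² = 4·125 + 27·16 ≡ 8 (mod 11). Nonzero ⇒ E is nonsingular.
For each x ∈ F_11, compute rhs = x³ + 5·x + 4 mod 11, then count y ∈ F_11 with y² ≡ rhs.
  x = 0: rhs = 4, matching y values: 2, 9 (2 points).
  x = 1: rhs = 10, matching y values: none (0 points).
  x = 2: rhs = 0, matching y values: 0 (1 points).
  x = 3: rhs = 2, matching y values: none (0 points).
  x = 4: rhs = 0, matching y values: 0 (1 points).
  x = 5: rhs = 0, matching y values: 0 (1 points).
  x = 6: rhs = 8, matching y values: none (0 points).
  x = 7: rhs = 8, matching y values: none (0 points).
  x = 8: rhs = 6, matching y values: none (0 points).
  x = 9: rhs = 8, matching y values: none (0 points).
  x = 10: rhs = 9, matching y values: 3, 8 (2 points).
Total affine count: 7.
Full point count |E(F_11)| = 7 + 1 = 8.
Hasse bound: |8 − (11+1)| = |-4| = 4 ≤ 2√11 ≈ 6.6332 ✓.


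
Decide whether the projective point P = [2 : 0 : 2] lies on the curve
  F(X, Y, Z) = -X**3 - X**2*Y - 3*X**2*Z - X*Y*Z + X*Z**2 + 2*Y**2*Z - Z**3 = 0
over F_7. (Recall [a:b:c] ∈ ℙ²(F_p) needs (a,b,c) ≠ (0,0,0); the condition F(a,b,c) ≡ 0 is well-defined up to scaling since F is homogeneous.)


F(2,0,2) ≡ 3 (mod 7); P is NOT on the curve.

Evaluate F(2, 0, 2) term-by-term (mod 7).
  -X**3 ↦ -1·8·1·1 = -8
  -X**2*Y ↦ -1·4·0·1 = 0
  -3*X**2*Z ↦ -3·4·1·2 = -24
  -X*Y*Z ↦ -1·2·0·2 = 0
  X*Z**2 ↦ 1·2·1·4 = 8
  2*Y**2*Z ↦ 2·1·0·2 = 0
  -Z**3 ↦ -1·1·1·8 = -8
Sum: F(2, 0, 2) = (-8) + (0) + (-24) + (0) + (8) + (0) + (-8) = -32.
Reducing mod 7: -32 ≡ 3 (mod 7).
Since F(a, b, c) ≡ 3 ≠ 0 (mod 7), P does NOT lie on the curve.


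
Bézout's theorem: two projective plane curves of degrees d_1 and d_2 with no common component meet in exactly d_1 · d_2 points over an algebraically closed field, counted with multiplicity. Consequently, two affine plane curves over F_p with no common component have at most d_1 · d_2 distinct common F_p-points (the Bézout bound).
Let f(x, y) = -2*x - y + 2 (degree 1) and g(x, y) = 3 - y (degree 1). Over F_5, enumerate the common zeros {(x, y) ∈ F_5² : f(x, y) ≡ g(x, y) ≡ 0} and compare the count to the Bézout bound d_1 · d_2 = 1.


Common zeros: {(2, 3)}; count = 1; Bézout bound = 1.

deg(f) = 1, deg(g) = 1, so Bézout bound = 1.
Scan x ∈ F_5. For each x, list the y ∈ F_5 with f(x, y) ≡ 0 and those with g(x, y) ≡ 0 (mod 5); the common zeros in that column are the intersection.
  x = 0: f ≡ 0 at y ∈ {2}; g ≡ 0 at y ∈ {3}; common: ∅.
  x = 1: f ≡ 0 at y ∈ {0}; g ≡ 0 at y ∈ {3}; common: ∅.
  x = 2: f ≡ 0 at y ∈ {3}; g ≡ 0 at y ∈ {3}; common: {3}.
  x = 3: f ≡ 0 at y ∈ {1}; g ≡ 0 at y ∈ {3}; common: ∅.
  x = 4: f ≡ 0 at y ∈ {4}; g ≡ 0 at y ∈ {3}; common: ∅.
Collecting: common zeros = {(2, 3)}, so the count is 1.
Comparison with the Bézout bound: 1 ≤ 1 = deg(f)·deg(g), as expected for curves with no common component (the bound is attained).


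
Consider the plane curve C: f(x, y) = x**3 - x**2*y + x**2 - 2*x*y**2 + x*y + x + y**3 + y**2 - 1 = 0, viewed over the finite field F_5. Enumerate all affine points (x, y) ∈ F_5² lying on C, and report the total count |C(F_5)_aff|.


Affine F_5-points: {(0, 3), (1, 3), (1, 4), (2, 2), (4, 1)}; count = 5.

For each of the 25 pairs (x, y) ∈ F_5², evaluate f(x, y) mod 5. Record the zeros.
  x = 0: [0↦4, 1↦1, 2↦1, 3↦0, 4↦4]  zeros at y ∈ {3}
  x = 1: [0↦2, 1↦2, 2↦1, 3↦0, 4↦0]  zeros at y ∈ {3, 4}
  x = 2: [0↦3, 1↦4, 2↦0, 3↦2, 4↦1]  zeros at y ∈ {2}
  x = 3: [0↦3, 1↦3, 2↦4, 3↦2, 4↦3]  zeros at y ∈ ∅
  x = 4: [0↦3, 1↦0, 2↦4, 3↦1, 4↦2]  zeros at y ∈ {1}
Collecting zeros: affine points = {(0, 3), (1, 3), (1, 4), (2, 2), (4, 1)}.
Total count |C(F_5)_aff| = 5.


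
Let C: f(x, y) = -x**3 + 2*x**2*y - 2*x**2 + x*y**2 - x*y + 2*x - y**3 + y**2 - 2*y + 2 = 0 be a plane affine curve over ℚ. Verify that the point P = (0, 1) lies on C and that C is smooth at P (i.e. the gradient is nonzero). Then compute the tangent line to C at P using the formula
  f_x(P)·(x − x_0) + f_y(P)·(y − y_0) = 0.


Tangent line at P: 2*x - 3*y + 3 = 0.

Step 1: f(0, 1) = 0, so P lies on C.
Step 2: partial derivatives
  f_x(x, y) = -3*x**2 + 4*x*y - 4*x + y**2 - y + 2, f_y(x, y) = 2*x**2 + 2*x*y - x - 3*y**2 + 2*y - 2.
  f_x(P) = 2, f_y(P) = -3 (gradient nonzero, so P is smooth).
Step 3: tangent line at P: 2·(x − 0) + -3·(y − 1) = 0.
Expanding: 2*x - 3*y + 3 = 0.


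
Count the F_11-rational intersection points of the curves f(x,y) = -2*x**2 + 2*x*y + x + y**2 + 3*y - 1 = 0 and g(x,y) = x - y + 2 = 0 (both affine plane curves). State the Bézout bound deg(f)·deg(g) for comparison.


Common zeros: {(1, 3), (9, 0)}; count = 2; Bézout bound = 2.

deg(f) = 2, deg(g) = 1, so Bézout bound = 2.
Scan x ∈ F_11. For each x, list the y ∈ F_11 with f(x, y) ≡ 0 and those with g(x, y) ≡ 0 (mod 11); the common zeros in that column are the intersection.
  x = 0: f ≡ 0 at y ∈ ∅; g ≡ 0 at y ∈ {2}; common: ∅.
  x = 1: f ≡ 0 at y ∈ {3}; g ≡ 0 at y ∈ {3}; common: {3}.
  x = 2: f ≡ 0 at y ∈ {2}; g ≡ 0 at y ∈ {4}; common: ∅.
  x = 3: f ≡ 0 at y ∈ ∅; g ≡ 0 at y ∈ {5}; common: ∅.
  x = 4: f ≡ 0 at y ∈ ∅; g ≡ 0 at y ∈ {6}; common: ∅.
  x = 5: f ≡ 0 at y ∈ {4, 5}; g ≡ 0 at y ∈ {7}; common: ∅.
  x = 6: f ≡ 0 at y ∈ {2, 5}; g ≡ 0 at y ∈ {8}; common: ∅.
  x = 7: f ≡ 0 at y ∈ ∅; g ≡ 0 at y ∈ {9}; common: ∅.
  x = 8: f ≡ 0 at y ∈ {0, 3}; g ≡ 0 at y ∈ {10}; common: ∅.
  x = 9: f ≡ 0 at y ∈ {0, 1}; g ≡ 0 at y ∈ {0}; common: {0}.
  x = 10: f ≡ 0 at y ∈ ∅; g ≡ 0 at y ∈ {1}; common: ∅.
Collecting: common zeros = {(1, 3), (9, 0)}, so the count is 2.
Comparison with the Bézout bound: 2 ≤ 2 = deg(f)·deg(g), as expected for curves with no common component (the bound is attained).


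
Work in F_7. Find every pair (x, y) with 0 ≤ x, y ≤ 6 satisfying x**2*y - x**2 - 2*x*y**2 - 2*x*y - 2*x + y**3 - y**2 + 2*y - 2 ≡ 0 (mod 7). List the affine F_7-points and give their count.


Affine F_7-points: {(0, 1), (1, 2), (2, 5), (3, 5), (6, 2)}; count = 5.

For each of the 49 pairs (x, y) ∈ F_7², evaluate f(x, y) mod 7. Record the zeros.
  x = 0: [0↦5, 1↦0, 2↦6, 3↦1, 4↦5, 5↦3, 6↦1]  zeros at y ∈ {1}
  x = 1: [0↦2, 1↦1, 2↦0, 3↦5, 4↦1, 5↦1, 6↦4]  zeros at y ∈ {2}
  x = 2: [0↦4, 1↦2, 2↦3, 3↦6, 4↦3, 5↦0, 6↦3]  zeros at y ∈ {5}
  x = 3: [0↦4, 1↦3, 2↦1, 3↦4, 4↦4, 5↦0, 6↦5]  zeros at y ∈ {5}
  x = 4: [0↦2, 1↦4, 2↦1, 3↦6, 4↦4, 5↦1, 6↦3]  zeros at y ∈ ∅
  x = 5: [0↦5, 1↦5, 2↦3, 3↦5, 4↦3, 5↦3, 6↦4]  zeros at y ∈ ∅
  x = 6: [0↦6, 1↦6, 2↦0, 3↦1, 4↦1, 5↦6, 6↦1]  zeros at y ∈ {2}
Collecting zeros: affine points = {(0, 1), (1, 2), (2, 5), (3, 5), (6, 2)}.
Total count |C(F_7)_aff| = 5.


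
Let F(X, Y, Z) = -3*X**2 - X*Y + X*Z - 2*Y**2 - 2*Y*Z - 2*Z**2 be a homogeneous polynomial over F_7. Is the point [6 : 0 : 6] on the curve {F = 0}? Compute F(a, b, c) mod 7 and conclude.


F(6,0,6) ≡ 3 (mod 7); P is NOT on the curve.

Evaluate F(6, 0, 6) term-by-term (mod 7).
  -3*X**2 ↦ -3·36·1·1 = -108
  -X*Y ↦ -1·6·0·1 = 0
  X*Z ↦ 1·6·1·6 = 36
  -2*Y**2 ↦ -2·1·0·1 = 0
  -2*Y*Z ↦ -2·1·0·6 = 0
  -2*Z**2 ↦ -2·1·1·36 = -72
Sum: F(6, 0, 6) = (-108) + (0) + (36) + (0) + (0) + (-72) = -144.
Reducing mod 7: -144 ≡ 3 (mod 7).
Since F(a, b, c) ≡ 3 ≠ 0 (mod 7), P does NOT lie on the curve.


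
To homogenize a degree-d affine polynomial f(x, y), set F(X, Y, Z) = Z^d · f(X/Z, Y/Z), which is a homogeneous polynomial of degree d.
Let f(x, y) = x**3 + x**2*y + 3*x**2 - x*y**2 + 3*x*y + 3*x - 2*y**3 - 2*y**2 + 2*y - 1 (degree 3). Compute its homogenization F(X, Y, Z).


F(X, Y, Z) = X**3 + X**2*Y + 3*X**2*Z - X*Y**2 + 3*X*Y*Z + 3*X*Z**2 - 2*Y**3 - 2*Y**2*Z + 2*Y*Z**2 - Z**3

deg(f) = 3.
Substitute x = X/Z, y = Y/Z into f, then multiply by Z^3.
  monomial 1·x^3·y^0 ↦ 1·X^3·Y^0·Z^0.
  monomial 1·x^2·y^1 ↦ 1·X^2·Y^1·Z^0.
  monomial 3·x^2·y^0 ↦ 3·X^2·Y^0·Z^1.
  monomial -1·x^1·y^2 ↦ -1·X^1·Y^2·Z^0.
  monomial 3·x^1·y^1 ↦ 3·X^1·Y^1·Z^1.
  monomial 3·x^1·y^0 ↦ 3·X^1·Y^0·Z^2.
  monomial -2·x^0·y^3 ↦ -2·X^0·Y^3·Z^0.
  monomial -2·x^0·y^2 ↦ -2·X^0·Y^2·Z^1.
  monomial 2·x^0·y^1 ↦ 2·X^0·Y^1·Z^2.
  monomial -1·x^0·y^0 ↦ -1·X^0·Y^0·Z^3.
Collecting: F(X, Y, Z) = X**3 + X**2*Y + 3*X**2*Z - X*Y**2 + 3*X*Y*Z + 3*X*Z**2 - 2*Y**3 - 2*Y**2*Z + 2*Y*Z**2 - Z**3.


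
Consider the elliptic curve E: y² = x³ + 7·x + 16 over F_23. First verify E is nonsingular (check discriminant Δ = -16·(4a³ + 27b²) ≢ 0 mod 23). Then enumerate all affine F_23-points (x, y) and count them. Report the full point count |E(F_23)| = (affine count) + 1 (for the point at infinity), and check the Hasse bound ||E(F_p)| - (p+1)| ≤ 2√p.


Affine points = {(0, 4), (0, 19), (1, 1), (1, 22), (3, 8), (3, 15), (4, 4), (4, 19), (8, 3), (8, 20), (9, 7), (9, 16), (13, 2), (13, 21), (14, 11), (14, 12), (15, 0), (19, 4), (19, 19), (22, 10), (22, 13)}; affine count = 21; |E(F_23)| = 22.

Discriminant check: Δ ∝ 4a³ + 27b² = 4·7³ + 27·16² = 4·343 + 27·256 ≡ 4 (mod 23). Nonzero ⇒ E is nonsingular.
For each x ∈ F_23, compute rhs = x³ + 7·x + 16 mod 23, then count y ∈ F_23 with y² ≡ rhs.
  x = 0: rhs = 16, matching y values: 4, 19 (2 points).
  x = 1: rhs = 1, matching y values: 1, 22 (2 points).
  x = 2: rhs = 15, matching y values: none (0 points).
  x = 3: rhs = 18, matching y values: 8, 15 (2 points).
  x = 4: rhs = 16, matching y values: 4, 19 (2 points).
  x = 5: rhs = 15, matching y values: none (0 points).
  x = 6: rhs = 21, matching y values: none (0 points).
  x = 7: rhs = 17, matching y values: none (0 points).
  x = 8: rhs = 9, matching y values: 3, 20 (2 points).
  x = 9: rhs = 3, matching y values: 7, 16 (2 points).
  x = 10: rhs = 5, matching y values: none (0 points).
  x = 11: rhs = 21, matching y values: none (0 points).
  x = 12: rhs = 11, matching y values: none (0 points).
  x = 13: rhs = 4, matching y values: 2, 21 (2 points).
  x = 14: rhs = 6, matching y values: 11, 12 (2 points).
  x = 15: rhs = 0, matching y values: 0 (1 points).
  x = 16: rhs = 15, matching y values: none (0 points).
  x = 17: rhs = 11, matching y values: none (0 points).
  x = 18: rhs = 17, matching y values: none (0 points).
  x = 19: rhs = 16, matching y values: 4, 19 (2 points).
  x = 20: rhs = 14, matching y values: none (0 points).
  x = 21: rhs = 17, matching y values: none (0 points).
  x = 22: rhs = 8, matching y values: 10, 13 (2 points).
Total affine count: 21.
Full point count |E(F_23)| = 21 + 1 = 22.
Hasse bound: |22 − (23+1)| = |-2| = 2 ≤ 2√23 ≈ 9.5917 ✓.


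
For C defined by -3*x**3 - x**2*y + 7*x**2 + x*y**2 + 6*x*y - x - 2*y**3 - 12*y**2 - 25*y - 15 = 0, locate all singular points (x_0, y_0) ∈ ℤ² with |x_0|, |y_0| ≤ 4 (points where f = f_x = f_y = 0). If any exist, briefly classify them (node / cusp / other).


Singular points: {(1, -2)}; classification: cusp.

Compute partial derivatives:
  f_x = -9*x**2 - 2*x*y + 14*x + y**2 + 6*y - 1.
  f_y = -x**2 + 2*x*y + 6*x - 6*y**2 - 24*y - 25.
Scan x_0 ∈ {−4, ..., 4}. For each x_0, f_y(x_0, y) is a polynomial in y; find its integer roots y ∈ {−4, ..., 4}, then test f_x and f at those candidates.
  x = -4: f_y(-4, y) = -6*y**2 - 32*y - 65; no integer root y with |y| ≤ 4.
  x = -3: f_y(-3, y) = -6*y**2 - 30*y - 52; no integer root y with |y| ≤ 4.
  x = -2: f_y(-2, y) = -6*y**2 - 28*y - 41; no integer root y with |y| ≤ 4.
  x = -1: f_y(-1, y) = -6*y**2 - 26*y - 32; no integer root y with |y| ≤ 4.
  x = 0: f_y(0, y) = -6*y**2 - 24*y - 25; no integer root y with |y| ≤ 4.
  x = 1: f_y(1, y) = -6*y**2 - 22*y - 20; vanishes at y ∈ {-2}. (1, -2): f_x = 0, f = 0 — SINGULAR.
  x = 2: f_y(2, y) = -6*y**2 - 20*y - 17; no integer root y with |y| ≤ 4.
  x = 3: f_y(3, y) = -6*y**2 - 18*y - 16; no integer root y with |y| ≤ 4.
  x = 4: f_y(4, y) = -6*y**2 - 16*y - 17; no integer root y with |y| ≤ 4.
Only singular point on the grid: (1, -2).
Classify: substitute x = 1 + u, y = -2 + v and expand: f = -3*u**3 - u**2*v + u*v**2 - 2*v**3 + v**2.
No constant or linear terms (consistent with a singular point). Quadratic part: v**2. Cubic part: -3*u**3 - u**2*v + u*v**2 - 2*v**3.
The quadratic part v**2 is a perfect square, so there is a single (double) tangent line v = 0, i.e. y = -2. Restricting the cubic part to that line (v = 0) leaves -3*u**3 ≠ 0, so f is not divisible by v and the branch is v² ≈ 3*u**3 to lowest order — this is a cusp.
Classification: cusp.


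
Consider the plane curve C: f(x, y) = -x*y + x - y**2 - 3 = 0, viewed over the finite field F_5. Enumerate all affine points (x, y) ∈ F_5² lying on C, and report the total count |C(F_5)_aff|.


Affine F_5-points: {(2, 4), (3, 0), (3, 2), (4, 3)}; count = 4.

For each of the 25 pairs (x, y) ∈ F_5², evaluate f(x, y) mod 5. Record the zeros.
  x = 0: [0↦2, 1↦1, 2↦3, 3↦3, 4↦1]  zeros at y ∈ ∅
  x = 1: [0↦3, 1↦1, 2↦2, 3↦1, 4↦3]  zeros at y ∈ ∅
  x = 2: [0↦4, 1↦1, 2↦1, 3↦4, 4↦0]  zeros at y ∈ {4}
  x = 3: [0↦0, 1↦1, 2↦0, 3↦2, 4↦2]  zeros at y ∈ {0, 2}
  x = 4: [0↦1, 1↦1, 2↦4, 3↦0, 4↦4]  zeros at y ∈ {3}
Collecting zeros: affine points = {(2, 4), (3, 0), (3, 2), (4, 3)}.
Total count |C(F_5)_aff| = 4.


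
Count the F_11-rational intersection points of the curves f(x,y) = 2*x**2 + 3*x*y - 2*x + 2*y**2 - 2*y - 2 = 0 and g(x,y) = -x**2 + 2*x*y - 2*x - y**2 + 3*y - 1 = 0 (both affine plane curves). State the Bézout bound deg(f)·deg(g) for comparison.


Common zeros: ∅; count = 0; Bézout bound = 4.

deg(f) = 2, deg(g) = 2, so Bézout bound = 4.
Scan x ∈ F_11. For each x, list the y ∈ F_11 with f(x, y) ≡ 0 and those with g(x, y) ≡ 0 (mod 11); the common zeros in that column are the intersection.
  x = 0: f ≡ 0 at y ∈ {4, 8}; g ≡ 0 at y ∈ {5, 9}; common: ∅.
  x = 1: f ≡ 0 at y ∈ ∅; g ≡ 0 at y ∈ {1, 4}; common: ∅.
  x = 2: f ≡ 0 at y ∈ {10}; g ≡ 0 at y ∈ ∅; common: ∅.
  x = 3: f ≡ 0 at y ∈ ∅; g ≡ 0 at y ∈ ∅; common: ∅.
  x = 4: f ≡ 0 at y ∈ {0, 6}; g ≡ 0 at y ∈ ∅; common: ∅.
  x = 5: f ≡ 0 at y ∈ ∅; g ≡ 0 at y ∈ {4, 9}; common: ∅.
  x = 6: f ≡ 0 at y ∈ {4, 10}; g ≡ 0 at y ∈ ∅; common: ∅.
  x = 7: f ≡ 0 at y ∈ ∅; g ≡ 0 at y ∈ {3}; common: ∅.
  x = 8: f ≡ 0 at y ∈ {0}; g ≡ 0 at y ∈ {3, 5}; common: ∅.
  x = 9: f ≡ 0 at y ∈ ∅; g ≡ 0 at y ∈ ∅; common: ∅.
  x = 10: f ≡ 0 at y ∈ {2, 6}; g ≡ 0 at y ∈ {0, 1}; common: ∅.
Collecting: common zeros = ∅, so the count is 0.
Comparison with the Bézout bound: 0 ≤ 4 = deg(f)·deg(g), as expected for curves with no common component (the affine F_11-count falls short of the bound because intersections may lie at infinity, over extension fields, or carry multiplicity).


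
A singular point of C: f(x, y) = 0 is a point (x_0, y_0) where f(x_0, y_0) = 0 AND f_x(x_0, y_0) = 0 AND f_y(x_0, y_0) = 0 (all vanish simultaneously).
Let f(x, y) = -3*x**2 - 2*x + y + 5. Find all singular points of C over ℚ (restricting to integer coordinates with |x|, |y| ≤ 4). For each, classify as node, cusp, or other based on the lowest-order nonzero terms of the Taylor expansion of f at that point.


No singular points in the scanned grid; C is smooth there.

Compute partial derivatives:
  f_x = -6*x - 2.
  f_y = 1.
f_y = 1 is a nonzero constant, so f_y never vanishes: no point (x, y) can satisfy f = f_x = f_y = 0. In particular no (x, y) ∈ {−4, ..., 4}² is singular; the curve is smooth.


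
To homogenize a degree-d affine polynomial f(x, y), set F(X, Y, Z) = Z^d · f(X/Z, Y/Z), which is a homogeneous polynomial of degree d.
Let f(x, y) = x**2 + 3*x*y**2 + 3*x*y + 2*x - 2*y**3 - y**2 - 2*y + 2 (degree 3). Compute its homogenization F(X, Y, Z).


F(X, Y, Z) = X**2*Z + 3*X*Y**2 + 3*X*Y*Z + 2*X*Z**2 - 2*Y**3 - Y**2*Z - 2*Y*Z**2 + 2*Z**3

deg(f) = 3.
Substitute x = X/Z, y = Y/Z into f, then multiply by Z^3.
  monomial 1·x^2·y^0 ↦ 1·X^2·Y^0·Z^1.
  monomial 3·x^1·y^2 ↦ 3·X^1·Y^2·Z^0.
  monomial 3·x^1·y^1 ↦ 3·X^1·Y^1·Z^1.
  monomial 2·x^1·y^0 ↦ 2·X^1·Y^0·Z^2.
  monomial -2·x^0·y^3 ↦ -2·X^0·Y^3·Z^0.
  monomial -1·x^0·y^2 ↦ -1·X^0·Y^2·Z^1.
  monomial -2·x^0·y^1 ↦ -2·X^0·Y^1·Z^2.
  monomial 2·x^0·y^0 ↦ 2·X^0·Y^0·Z^3.
Collecting: F(X, Y, Z) = X**2*Z + 3*X*Y**2 + 3*X*Y*Z + 2*X*Z**2 - 2*Y**3 - Y**2*Z - 2*Y*Z**2 + 2*Z**3.


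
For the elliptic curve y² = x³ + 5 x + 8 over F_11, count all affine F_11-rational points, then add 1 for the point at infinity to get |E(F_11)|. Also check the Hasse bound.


Affine points = {(1, 5), (1, 6), (2, 2), (2, 9), (4, 2), (4, 9), (5, 2), (5, 9), (6, 1), (6, 10), (7, 1), (7, 10), (9, 1), (9, 10)}; affine count = 14; |E(F_11)| = 15.

Discriminant check: Δ ∝ 4a³ + 27b² = 4·5³ + 27·8² = 4·125 + 27·64 ≡ 6 (mod 11). Nonzero ⇒ E is nonsingular.
For each x ∈ F_11, compute rhs = x³ + 5·x + 8 mod 11, then count y ∈ F_11 with y² ≡ rhs.
  x = 0: rhs = 8, matching y values: none (0 points).
  x = 1: rhs = 3, matching y values: 5, 6 (2 points).
  x = 2: rhs = 4, matching y values: 2, 9 (2 points).
  x = 3: rhs = 6, matching y values: none (0 points).
  x = 4: rhs = 4, matching y values: 2, 9 (2 points).
  x = 5: rhs = 4, matching y values: 2, 9 (2 points).
  x = 6: rhs = 1, matching y values: 1, 10 (2 points).
  x = 7: rhs = 1, matching y values: 1, 10 (2 points).
  x = 8: rhs = 10, matching y values: none (0 points).
  x = 9: rhs = 1, matching y values: 1, 10 (2 points).
  x = 10: rhs = 2, matching y values: none (0 points).
Total affine count: 14.
Full point count |E(F_11)| = 14 + 1 = 15.
Hasse bound: |15 − (11+1)| = |3| = 3 ≤ 2√11 ≈ 6.6332 ✓.


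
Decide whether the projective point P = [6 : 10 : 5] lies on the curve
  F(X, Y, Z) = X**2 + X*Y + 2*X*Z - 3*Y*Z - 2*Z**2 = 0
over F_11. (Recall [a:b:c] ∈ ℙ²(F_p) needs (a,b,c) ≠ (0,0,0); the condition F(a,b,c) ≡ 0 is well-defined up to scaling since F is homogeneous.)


F(6,10,5) ≡ 0 (mod 11); P is on the curve.

Evaluate F(6, 10, 5) term-by-term (mod 11).
  X**2 ↦ 1·36·1·1 = 36
  X*Y ↦ 1·6·10·1 = 60
  2*X*Z ↦ 2·6·1·5 = 60
  -3*Y*Z ↦ -3·1·10·5 = -150
  -2*Z**2 ↦ -2·1·1·25 = -50
Sum: F(6, 10, 5) = (36) + (60) + (60) + (-150) + (-50) = -44.
Reducing mod 11: -44 ≡ 0 (mod 11).
Since F(a, b, c) ≡ 0 (mod 11), P lies on the curve.


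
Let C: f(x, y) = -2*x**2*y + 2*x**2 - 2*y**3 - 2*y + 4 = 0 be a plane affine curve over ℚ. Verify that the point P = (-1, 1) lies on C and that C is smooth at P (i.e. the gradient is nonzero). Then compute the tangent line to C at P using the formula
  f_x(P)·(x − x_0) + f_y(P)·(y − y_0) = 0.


Tangent line at P: 10 - 10*y = 0.

Step 1: f(-1, 1) = 0, so P lies on C.
Step 2: partial derivatives
  f_x(x, y) = -4*x*y + 4*x, f_y(x, y) = -2*x**2 - 6*y**2 - 2.
  f_x(P) = 0, f_y(P) = -10 (gradient nonzero, so P is smooth).
Step 3: tangent line at P: 0·(x − -1) + -10·(y − 1) = 0.
Expanding: 10 - 10*y = 0.


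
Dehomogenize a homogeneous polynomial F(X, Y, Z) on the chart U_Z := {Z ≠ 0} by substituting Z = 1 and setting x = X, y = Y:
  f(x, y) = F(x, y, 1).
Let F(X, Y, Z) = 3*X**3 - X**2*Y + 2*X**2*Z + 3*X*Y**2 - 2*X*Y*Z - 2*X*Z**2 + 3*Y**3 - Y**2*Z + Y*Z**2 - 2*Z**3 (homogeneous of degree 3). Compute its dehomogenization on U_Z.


f(x, y) = 3*x**3 - x**2*y + 2*x**2 + 3*x*y**2 - 2*x*y - 2*x + 3*y**3 - y**2 + y - 2

On U_Z we set Z = 1. Each monomial c·X^i·Y^j·Z^k in F becomes c·x^i·y^j·1^k = c·x^i·y^j.
Substituting Z = 1: F(X, Y, 1) = 3*x**3 - x**2*y + 2*x**2 + 3*x*y**2 - 2*x*y - 2*x + 3*y**3 - y**2 + y - 2.
Note: deg(f) ≤ deg(F) = 3; strict inequality happens when F is divisible by Z (lost terms).


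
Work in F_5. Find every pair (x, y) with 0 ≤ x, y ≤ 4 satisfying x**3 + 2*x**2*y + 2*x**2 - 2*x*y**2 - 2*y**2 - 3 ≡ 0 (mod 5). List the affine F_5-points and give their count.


Affine F_5-points: {(0, 1), (0, 4), (1, 0), (1, 3), (2, 1), (2, 2), (4, 1)}; count = 7.

For each of the 25 pairs (x, y) ∈ F_5², evaluate f(x, y) mod 5. Record the zeros.
  x = 0: [0↦2, 1↦0, 2↦4, 3↦4, 4↦0]  zeros at y ∈ {1, 4}
  x = 1: [0↦0, 1↦3, 2↦3, 3↦0, 4↦4]  zeros at y ∈ {0, 3}
  x = 2: [0↦3, 1↦0, 2↦0, 3↦3, 4↦4]  zeros at y ∈ {1, 2}
  x = 3: [0↦2, 1↦2, 2↦1, 3↦4, 4↦1]  zeros at y ∈ ∅
  x = 4: [0↦3, 1↦0, 2↦2, 3↦4, 4↦1]  zeros at y ∈ {1}
Collecting zeros: affine points = {(0, 1), (0, 4), (1, 0), (1, 3), (2, 1), (2, 2), (4, 1)}.
Total count |C(F_5)_aff| = 7.


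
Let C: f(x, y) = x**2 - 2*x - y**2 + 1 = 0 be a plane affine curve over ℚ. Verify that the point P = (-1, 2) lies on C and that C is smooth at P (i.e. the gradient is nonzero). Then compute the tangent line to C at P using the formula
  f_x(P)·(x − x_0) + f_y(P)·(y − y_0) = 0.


Tangent line at P: -4*x - 4*y + 4 = 0.

Step 1: f(-1, 2) = 0, so P lies on C.
Step 2: partial derivatives
  f_x(x, y) = 2*x - 2, f_y(x, y) = -2*y.
  f_x(P) = -4, f_y(P) = -4 (gradient nonzero, so P is smooth).
Step 3: tangent line at P: -4·(x − -1) + -4·(y − 2) = 0.
Expanding: -4*x - 4*y + 4 = 0.


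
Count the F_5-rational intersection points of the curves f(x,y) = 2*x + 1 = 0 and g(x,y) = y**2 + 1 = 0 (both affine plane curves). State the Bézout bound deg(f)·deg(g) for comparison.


Common zeros: {(2, 2), (2, 3)}; count = 2; Bézout bound = 2.

deg(f) = 1, deg(g) = 2, so Bézout bound = 2.
Scan x ∈ F_5. For each x, list the y ∈ F_5 with f(x, y) ≡ 0 and those with g(x, y) ≡ 0 (mod 5); the common zeros in that column are the intersection.
  x = 0: f ≡ 0 at y ∈ ∅; g ≡ 0 at y ∈ {2, 3}; common: ∅.
  x = 1: f ≡ 0 at y ∈ ∅; g ≡ 0 at y ∈ {2, 3}; common: ∅.
  x = 2: f ≡ 0 at y ∈ {0, 1, 2, 3, 4}; g ≡ 0 at y ∈ {2, 3}; common: {2, 3}.
  x = 3: f ≡ 0 at y ∈ ∅; g ≡ 0 at y ∈ {2, 3}; common: ∅.
  x = 4: f ≡ 0 at y ∈ ∅; g ≡ 0 at y ∈ {2, 3}; common: ∅.
Collecting: common zeros = {(2, 2), (2, 3)}, so the count is 2.
Comparison with the Bézout bound: 2 ≤ 2 = deg(f)·deg(g), as expected for curves with no common component (the bound is attained).


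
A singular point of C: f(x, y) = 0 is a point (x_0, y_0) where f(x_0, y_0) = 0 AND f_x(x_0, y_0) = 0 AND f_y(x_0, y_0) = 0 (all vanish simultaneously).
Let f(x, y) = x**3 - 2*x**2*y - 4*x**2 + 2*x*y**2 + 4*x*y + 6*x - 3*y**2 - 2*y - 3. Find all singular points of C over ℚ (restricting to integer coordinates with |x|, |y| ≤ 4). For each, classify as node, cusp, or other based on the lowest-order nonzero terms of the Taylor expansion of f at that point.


Singular points: {(2, 1)}; classification: cusp.

Compute partial derivatives:
  f_x = 3*x**2 - 4*x*y - 8*x + 2*y**2 + 4*y + 6.
  f_y = -2*x**2 + 4*x*y + 4*x - 6*y - 2.
Scan x_0 ∈ {−4, ..., 4}. For each x_0, f_y(x_0, y) is a polynomial in y; find its integer roots y ∈ {−4, ..., 4}, then test f_x and f at those candidates.
  x = -4: f_y(-4, y) = -22*y - 50; no integer root y with |y| ≤ 4.
  x = -3: f_y(-3, y) = -18*y - 32; no integer root y with |y| ≤ 4.
  x = -2: f_y(-2, y) = -14*y - 18; no integer root y with |y| ≤ 4.
  x = -1: f_y(-1, y) = -10*y - 8; no integer root y with |y| ≤ 4.
  x = 0: f_y(0, y) = -6*y - 2; no integer root y with |y| ≤ 4.
  x = 1: f_y(1, y) = -2*y; vanishes at y ∈ {0}. (1, 0): f_x = 1 ≠ 0.
  x = 2: f_y(2, y) = 2*y - 2; vanishes at y ∈ {1}. (2, 1): f_x = 0, f = 0 — SINGULAR.
  x = 3: f_y(3, y) = 6*y - 8; no integer root y with |y| ≤ 4.
  x = 4: f_y(4, y) = 10*y - 18; no integer root y with |y| ≤ 4.
Only singular point on the grid: (2, 1).
Classify: substitute x = 2 + u, y = 1 + v and expand: f = u**3 - 2*u**2*v + 2*u*v**2 + v**2.
No constant or linear terms (consistent with a singular point). Quadratic part: v**2. Cubic part: u**3 - 2*u**2*v + 2*u*v**2.
The quadratic part v**2 is a perfect square, so there is a single (double) tangent line v = 0, i.e. y = 1. Restricting the cubic part to that line (v = 0) leaves u**3 ≠ 0, so f is not divisible by v and the branch is v² ≈ -u**3 to lowest order — this is a cusp.
Classification: cusp.


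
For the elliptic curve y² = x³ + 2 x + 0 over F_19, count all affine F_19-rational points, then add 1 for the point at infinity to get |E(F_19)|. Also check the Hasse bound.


Affine points = {(0, 0), (6, 0), (9, 5), (9, 14), (11, 2), (11, 17), (12, 2), (12, 17), (13, 0), (14, 6), (14, 13), (15, 2), (15, 17), (16, 9), (16, 10), (17, 8), (17, 11), (18, 4), (18, 15)}; affine count = 19; |E(F_19)| = 20.

Discriminant check: Δ ∝ 4a³ + 27b² = 4·2³ + 27·0² = 4·8 + 27·0 ≡ 13 (mod 19). Nonzero ⇒ E is nonsingular.
For each x ∈ F_19, compute rhs = x³ + 2·x + 0 mod 19, then count y ∈ F_19 with y² ≡ rhs.
  x = 0: rhs = 0, matching y values: 0 (1 points).
  x = 1: rhs = 3, matching y values: none (0 points).
  x = 2: rhs = 12, matching y values: none (0 points).
  x = 3: rhs = 14, matching y values: none (0 points).
  x = 4: rhs = 15, matching y values: none (0 points).
  x = 5: rhs = 2, matching y values: none (0 points).
  x = 6: rhs = 0, matching y values: 0 (1 points).
  x = 7: rhs = 15, matching y values: none (0 points).
  x = 8: rhs = 15, matching y values: none (0 points).
  x = 9: rhs = 6, matching y values: 5, 14 (2 points).
  x = 10: rhs = 13, matching y values: none (0 points).
  x = 11: rhs = 4, matching y values: 2, 17 (2 points).
  x = 12: rhs = 4, matching y values: 2, 17 (2 points).
  x = 13: rhs = 0, matching y values: 0 (1 points).
  x = 14: rhs = 17, matching y values: 6, 13 (2 points).
  x = 15: rhs = 4, matching y values: 2, 17 (2 points).
  x = 16: rhs = 5, matching y values: 9, 10 (2 points).
  x = 17: rhs = 7, matching y values: 8, 11 (2 points).
  x = 18: rhs = 16, matching y values: 4, 15 (2 points).
Total affine count: 19.
Full point count |E(F_19)| = 19 + 1 = 20.
Hasse bound: |20 − (19+1)| = |0| = 0 ≤ 2√19 ≈ 8.7178 ✓.


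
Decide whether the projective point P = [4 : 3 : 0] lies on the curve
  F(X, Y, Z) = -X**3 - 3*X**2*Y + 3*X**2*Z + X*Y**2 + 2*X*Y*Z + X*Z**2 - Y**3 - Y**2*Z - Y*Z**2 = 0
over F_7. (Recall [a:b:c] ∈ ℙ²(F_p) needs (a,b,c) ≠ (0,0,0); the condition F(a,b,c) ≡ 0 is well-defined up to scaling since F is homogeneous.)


F(4,3,0) ≡ 4 (mod 7); P is NOT on the curve.

Evaluate F(4, 3, 0) term-by-term (mod 7).
  -X**3 ↦ -1·64·1·1 = -64
  -3*X**2*Y ↦ -3·16·3·1 = -144
  3*X**2*Z ↦ 3·16·1·0 = 0
  X*Y**2 ↦ 1·4·9·1 = 36
  2*X*Y*Z ↦ 2·4·3·0 = 0
  X*Z**2 ↦ 1·4·1·0 = 0
  -Y**3 ↦ -1·1·27·1 = -27
  -Y**2*Z ↦ -1·1·9·0 = 0
  -Y*Z**2 ↦ -1·1·3·0 = 0
Sum: F(4, 3, 0) = (-64) + (-144) + (0) + (36) + (0) + (0) + (-27) + (0) + (0) = -199.
Reducing mod 7: -199 ≡ 4 (mod 7).
Since F(a, b, c) ≡ 4 ≠ 0 (mod 7), P does NOT lie on the curve.
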